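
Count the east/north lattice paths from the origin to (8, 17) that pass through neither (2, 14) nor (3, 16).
Number of paths = 1067841

Inclusion–exclusion. Total paths: C(25, 8) = 1081575. Through P₁: C(16, 2)·C(9, 6) = 10080. Through P₂: C(19, 3)·C(6, 5) = 5814. Since P₁ is strictly southwest of P₂, a monotone path through both must visit P₁ then P₂; paths through both = C(16, 2)·C(3, 1)·C(6, 5) = 2160. Avoid both = 1081575 − 10080 − 5814 + 2160 = 1067841.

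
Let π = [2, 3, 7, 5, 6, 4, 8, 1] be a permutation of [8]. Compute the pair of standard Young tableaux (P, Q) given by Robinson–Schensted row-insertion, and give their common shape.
P = [1, 3, 4, 6, 8] / [2] / [5] / [7];  Q = [1, 2, 3, 5, 7] / [4] / [6] / [8];  common shape = (5, 1, 1, 1)

Row-insert the values π_1, π_2, … into P one at a time, bumping the leftmost entry strictly greater than the inserted value down to the next row. The recording tableau Q records, in position (i, j), the step at which that cell was added to P.
  Insert 2 (step 1): P = [2];  Q = [1]
  Insert 3 (step 2): P = [2, 3];  Q = [1, 2]
  Insert 7 (step 3): P = [2, 3, 7];  Q = [1, 2, 3]
  Insert 5 (step 4): P = [2, 3, 5] / [7];  Q = [1, 2, 3] / [4]
  Insert 6 (step 5): P = [2, 3, 5, 6] / [7];  Q = [1, 2, 3, 5] / [4]
  Insert 4 (step 6): P = [2, 3, 4, 6] / [5] / [7];  Q = [1, 2, 3, 5] / [4] / [6]
  Insert 8 (step 7): P = [2, 3, 4, 6, 8] / [5] / [7];  Q = [1, 2, 3, 5, 7] / [4] / [6]
  Insert 1 (step 8): P = [1, 3, 4, 6, 8] / [2] / [5] / [7];  Q = [1, 2, 3, 5, 7] / [4] / [6] / [8]
Final shape: (5, 1, 1, 1).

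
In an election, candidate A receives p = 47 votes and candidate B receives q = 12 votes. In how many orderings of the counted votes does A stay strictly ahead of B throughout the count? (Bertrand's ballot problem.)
Strict-lead orderings = 664102502700

Total orderings of the 59 votes with 47 for A: C(59, 47) = 1119487075980. By the Bertrand ballot formula (Cycle Lemma / reflection principle), the number of orderings in which A is strictly ahead of B throughout is (p − q)/(p + q) · C(p + q, p) = (47 − 12)/(47 + 12) · 1119487075980 = 664102502700.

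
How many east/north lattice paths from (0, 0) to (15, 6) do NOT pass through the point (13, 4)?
Number of paths = 39984

Total paths from (0, 0) to (15, 6): C(21, 15) = 54264. Paths through (13, 4): (paths (0, 0) → (13, 4)) × (paths (13, 4) → (15, 6)) = C(17, 13) · C(4, 2) = 2380 · 6 = 14280. Avoidance count = 54264 − 14280 = 39984.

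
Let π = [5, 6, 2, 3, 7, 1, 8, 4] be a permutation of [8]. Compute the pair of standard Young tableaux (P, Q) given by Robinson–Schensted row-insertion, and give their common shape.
P = [1, 3, 4, 8] / [2, 6, 7] / [5];  Q = [1, 2, 5, 7] / [3, 4, 8] / [6];  common shape = (4, 3, 1)

Row-insert the values π_1, π_2, … into P one at a time, bumping the leftmost entry strictly greater than the inserted value down to the next row. The recording tableau Q records, in position (i, j), the step at which that cell was added to P.
  Insert 5 (step 1): P = [5];  Q = [1]
  Insert 6 (step 2): P = [5, 6];  Q = [1, 2]
  Insert 2 (step 3): P = [2, 6] / [5];  Q = [1, 2] / [3]
  Insert 3 (step 4): P = [2, 3] / [5, 6];  Q = [1, 2] / [3, 4]
  Insert 7 (step 5): P = [2, 3, 7] / [5, 6];  Q = [1, 2, 5] / [3, 4]
  Insert 1 (step 6): P = [1, 3, 7] / [2, 6] / [5];  Q = [1, 2, 5] / [3, 4] / [6]
  Insert 8 (step 7): P = [1, 3, 7, 8] / [2, 6] / [5];  Q = [1, 2, 5, 7] / [3, 4] / [6]
  Insert 4 (step 8): P = [1, 3, 4, 8] / [2, 6, 7] / [5];  Q = [1, 2, 5, 7] / [3, 4, 8] / [6]
Final shape: (4, 3, 1).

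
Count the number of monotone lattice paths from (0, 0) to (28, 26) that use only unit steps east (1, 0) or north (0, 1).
Number of paths = 1877405874732108

A monotone lattice path from (0, 0) to (28, 26) consists of 28 east steps and 26 north steps in some order, so it is determined by which 28 of the 54 steps are east. The count is C(54, 28) = 1877405874732108.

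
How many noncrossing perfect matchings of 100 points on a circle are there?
C_50 = 1978261657756160653623774456

These noncrossing handshakes are counted by the Catalan number C_n = (1/(n + 1)) · C(2n, n). For n = 50: C_50 = (1/51) · C(100, 50) = 100891344545564193334812497256/51 = 1978261657756160653623774456.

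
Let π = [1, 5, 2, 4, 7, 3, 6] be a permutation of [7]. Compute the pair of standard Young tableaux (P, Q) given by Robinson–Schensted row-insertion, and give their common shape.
P = [1, 2, 3, 6] / [4, 7] / [5];  Q = [1, 2, 4, 5] / [3, 7] / [6];  common shape = (4, 2, 1)

Row-insert the values π_1, π_2, … into P one at a time, bumping the leftmost entry strictly greater than the inserted value down to the next row. The recording tableau Q records, in position (i, j), the step at which that cell was added to P.
  Insert 1 (step 1): P = [1];  Q = [1]
  Insert 5 (step 2): P = [1, 5];  Q = [1, 2]
  Insert 2 (step 3): P = [1, 2] / [5];  Q = [1, 2] / [3]
  Insert 4 (step 4): P = [1, 2, 4] / [5];  Q = [1, 2, 4] / [3]
  Insert 7 (step 5): P = [1, 2, 4, 7] / [5];  Q = [1, 2, 4, 5] / [3]
  Insert 3 (step 6): P = [1, 2, 3, 7] / [4] / [5];  Q = [1, 2, 4, 5] / [3] / [6]
  Insert 6 (step 7): P = [1, 2, 3, 6] / [4, 7] / [5];  Q = [1, 2, 4, 5] / [3, 7] / [6]
Final shape: (4, 2, 1).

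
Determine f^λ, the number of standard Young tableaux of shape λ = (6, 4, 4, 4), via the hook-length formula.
# SYT of shape (6, 4, 4, 4) = 1021020

Hook-length formula: f^λ = n! / Π hook(c), product over all cells c of the Young diagram. For λ = (6, 4, 4, 4), n = 18 boxes. Hook lengths by row (left-to-right, top-to-bottom): [9, 8, 7, 6, 2, 1]; [6, 5, 4, 3]; [5, 4, 3, 2]; [4, 3, 2, 1]. Product of hooks = 6270566400. So f^λ = 18! / 6270566400 = 6402373705728000 / 6270566400 = 1021020.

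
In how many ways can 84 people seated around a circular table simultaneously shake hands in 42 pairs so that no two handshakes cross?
C_42 = 39044429911904443959240

These noncrossing handshakes are counted by the Catalan number C_n = (1/(n + 1)) · C(2n, n). For n = 42: C_42 = (1/43) · C(84, 42) = 1678910486211891090247320/43 = 39044429911904443959240.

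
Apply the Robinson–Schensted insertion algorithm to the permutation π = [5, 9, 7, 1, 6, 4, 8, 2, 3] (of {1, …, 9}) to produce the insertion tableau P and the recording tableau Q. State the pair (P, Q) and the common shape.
P = [1, 2, 3] / [4, 6, 8] / [5] / [7] / [9];  Q = [1, 2, 7] / [3, 5, 9] / [4] / [6] / [8];  common shape = (3, 3, 1, 1, 1)

Row-insert the values π_1, π_2, … into P one at a time, bumping the leftmost entry strictly greater than the inserted value down to the next row. The recording tableau Q records, in position (i, j), the step at which that cell was added to P.
  Insert 5 (step 1): P = [5];  Q = [1]
  Insert 9 (step 2): P = [5, 9];  Q = [1, 2]
  Insert 7 (step 3): P = [5, 7] / [9];  Q = [1, 2] / [3]
  Insert 1 (step 4): P = [1, 7] / [5] / [9];  Q = [1, 2] / [3] / [4]
  Insert 6 (step 5): P = [1, 6] / [5, 7] / [9];  Q = [1, 2] / [3, 5] / [4]
  Insert 4 (step 6): P = [1, 4] / [5, 6] / [7] / [9];  Q = [1, 2] / [3, 5] / [4] / [6]
  Insert 8 (step 7): P = [1, 4, 8] / [5, 6] / [7] / [9];  Q = [1, 2, 7] / [3, 5] / [4] / [6]
  Insert 2 (step 8): P = [1, 2, 8] / [4, 6] / [5] / [7] / [9];  Q = [1, 2, 7] / [3, 5] / [4] / [6] / [8]
  Insert 3 (step 9): P = [1, 2, 3] / [4, 6, 8] / [5] / [7] / [9];  Q = [1, 2, 7] / [3, 5, 9] / [4] / [6] / [8]
Final shape: (3, 3, 1, 1, 1).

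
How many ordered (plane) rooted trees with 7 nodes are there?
C_6 = 132

These ordered rooted trees are counted by the Catalan number C_n = (1/(n + 1)) · C(2n, n). For n = 6: C_6 = (1/7) · C(12, 6) = 924/7 = 132.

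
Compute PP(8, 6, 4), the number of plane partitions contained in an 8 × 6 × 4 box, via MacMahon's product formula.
PP(8, 6, 4) = 90474964580

Evaluate the triple product over i = 1..8, j = 1..6, k = 1..4. The factors are (2/1) · (3/2) · (4/3) · (5/4) · (3/2) · (4/3) · (5/4) · (6/5) · … (192 factors total). The numerators and denominators telescope so the product is an integer; carrying out the multiplication exactly gives PP(8, 6, 4) = 90474964580.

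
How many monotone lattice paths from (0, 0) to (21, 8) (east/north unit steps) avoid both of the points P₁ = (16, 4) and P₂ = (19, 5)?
Number of paths = 3450435

Inclusion–exclusion. Total paths: C(29, 21) = 4292145. Through P₁: C(20, 16)·C(9, 5) = 610470. Through P₂: C(24, 19)·C(5, 2) = 425040. Since P₁ is strictly southwest of P₂, a monotone path through both must visit P₁ then P₂; paths through both = C(20, 16)·C(4, 3)·C(5, 2) = 193800. Avoid both = 4292145 − 610470 − 425040 + 193800 = 3450435.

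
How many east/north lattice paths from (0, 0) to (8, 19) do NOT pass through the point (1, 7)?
Number of paths = 1816971

Total paths from (0, 0) to (8, 19): C(27, 8) = 2220075. Paths through (1, 7): (paths (0, 0) → (1, 7)) × (paths (1, 7) → (8, 19)) = C(8, 1) · C(19, 7) = 8 · 50388 = 403104. Avoidance count = 2220075 − 403104 = 1816971.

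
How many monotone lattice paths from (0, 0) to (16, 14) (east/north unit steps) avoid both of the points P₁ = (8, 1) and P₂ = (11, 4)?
Number of paths = 140032710

Inclusion–exclusion. Total paths: C(30, 16) = 145422675. Through P₁: C(9, 8)·C(21, 8) = 1831410. Through P₂: C(15, 11)·C(15, 5) = 4099095. Since P₁ is strictly southwest of P₂, a monotone path through both must visit P₁ then P₂; paths through both = C(9, 8)·C(6, 3)·C(15, 5) = 540540. Avoid both = 145422675 − 1831410 − 4099095 + 540540 = 140032710.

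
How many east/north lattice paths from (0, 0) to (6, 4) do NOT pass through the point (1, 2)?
Number of paths = 147

Total paths from (0, 0) to (6, 4): C(10, 6) = 210. Paths through (1, 2): (paths (0, 0) → (1, 2)) × (paths (1, 2) → (6, 4)) = C(3, 1) · C(7, 5) = 3 · 21 = 63. Avoidance count = 210 − 63 = 147.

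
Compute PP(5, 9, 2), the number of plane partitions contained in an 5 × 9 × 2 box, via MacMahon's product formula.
PP(5, 9, 2) = 1002001

Evaluate the triple product over i = 1..5, j = 1..9, k = 1..2. The factors are (2/1) · (3/2) · (3/2) · (4/3) · (4/3) · (5/4) · (5/4) · (6/5) · … (90 factors total). The numerators and denominators telescope so the product is an integer; carrying out the multiplication exactly gives PP(5, 9, 2) = 1002001.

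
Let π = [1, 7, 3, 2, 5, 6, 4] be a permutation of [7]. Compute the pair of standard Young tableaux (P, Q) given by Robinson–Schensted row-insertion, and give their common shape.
P = [1, 2, 4, 6] / [3, 5] / [7];  Q = [1, 2, 5, 6] / [3, 7] / [4];  common shape = (4, 2, 1)

Row-insert the values π_1, π_2, … into P one at a time, bumping the leftmost entry strictly greater than the inserted value down to the next row. The recording tableau Q records, in position (i, j), the step at which that cell was added to P.
  Insert 1 (step 1): P = [1];  Q = [1]
  Insert 7 (step 2): P = [1, 7];  Q = [1, 2]
  Insert 3 (step 3): P = [1, 3] / [7];  Q = [1, 2] / [3]
  Insert 2 (step 4): P = [1, 2] / [3] / [7];  Q = [1, 2] / [3] / [4]
  Insert 5 (step 5): P = [1, 2, 5] / [3] / [7];  Q = [1, 2, 5] / [3] / [4]
  Insert 6 (step 6): P = [1, 2, 5, 6] / [3] / [7];  Q = [1, 2, 5, 6] / [3] / [4]
  Insert 4 (step 7): P = [1, 2, 4, 6] / [3, 5] / [7];  Q = [1, 2, 5, 6] / [3, 7] / [4]
Final shape: (4, 2, 1).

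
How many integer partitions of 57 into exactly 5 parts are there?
p(57, 5 parts) = 4319

Partitions of n into exactly k parts are in bijection with partitions of n − k into at most k parts (subtract 1 from each part). So p(57, exactly 5) = p(52, parts ≤ 5). Computing via the recurrence p(m, j) = p(m, j−1) + p(m−j, j) gives 4319.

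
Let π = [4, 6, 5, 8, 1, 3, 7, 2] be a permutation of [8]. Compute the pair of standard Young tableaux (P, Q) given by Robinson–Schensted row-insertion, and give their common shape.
P = [1, 2, 7] / [3, 5, 8] / [4] / [6];  Q = [1, 2, 4] / [3, 6, 7] / [5] / [8];  common shape = (3, 3, 1, 1)

Row-insert the values π_1, π_2, … into P one at a time, bumping the leftmost entry strictly greater than the inserted value down to the next row. The recording tableau Q records, in position (i, j), the step at which that cell was added to P.
  Insert 4 (step 1): P = [4];  Q = [1]
  Insert 6 (step 2): P = [4, 6];  Q = [1, 2]
  Insert 5 (step 3): P = [4, 5] / [6];  Q = [1, 2] / [3]
  Insert 8 (step 4): P = [4, 5, 8] / [6];  Q = [1, 2, 4] / [3]
  Insert 1 (step 5): P = [1, 5, 8] / [4] / [6];  Q = [1, 2, 4] / [3] / [5]
  Insert 3 (step 6): P = [1, 3, 8] / [4, 5] / [6];  Q = [1, 2, 4] / [3, 6] / [5]
  Insert 7 (step 7): P = [1, 3, 7] / [4, 5, 8] / [6];  Q = [1, 2, 4] / [3, 6, 7] / [5]
  Insert 2 (step 8): P = [1, 2, 7] / [3, 5, 8] / [4] / [6];  Q = [1, 2, 4] / [3, 6, 7] / [5] / [8]
Final shape: (3, 3, 1, 1).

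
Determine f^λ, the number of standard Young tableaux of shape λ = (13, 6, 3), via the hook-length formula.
# SYT of shape (13, 6, 3) = 10914816

Hook-length formula: f^λ = n! / Π hook(c), product over all cells c of the Young diagram. For λ = (13, 6, 3), n = 22 boxes. Hook lengths by row (left-to-right, top-to-bottom): [15, 14, 13, 11, 10, 9, 7, 6, 5, 4, 3, 2, 1]; [7, 6, 5, 3, 2, 1]; [3, 2, 1]. Product of hooks = 102979356480000. So f^λ = 22! / 102979356480000 = 1124000727777607680000 / 102979356480000 = 10914816.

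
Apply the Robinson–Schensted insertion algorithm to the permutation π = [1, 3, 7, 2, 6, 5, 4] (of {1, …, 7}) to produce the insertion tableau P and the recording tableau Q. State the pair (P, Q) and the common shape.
P = [1, 2, 4] / [3, 5] / [6] / [7];  Q = [1, 2, 3] / [4, 5] / [6] / [7];  common shape = (3, 2, 1, 1)

Row-insert the values π_1, π_2, … into P one at a time, bumping the leftmost entry strictly greater than the inserted value down to the next row. The recording tableau Q records, in position (i, j), the step at which that cell was added to P.
  Insert 1 (step 1): P = [1];  Q = [1]
  Insert 3 (step 2): P = [1, 3];  Q = [1, 2]
  Insert 7 (step 3): P = [1, 3, 7];  Q = [1, 2, 3]
  Insert 2 (step 4): P = [1, 2, 7] / [3];  Q = [1, 2, 3] / [4]
  Insert 6 (step 5): P = [1, 2, 6] / [3, 7];  Q = [1, 2, 3] / [4, 5]
  Insert 5 (step 6): P = [1, 2, 5] / [3, 6] / [7];  Q = [1, 2, 3] / [4, 5] / [6]
  Insert 4 (step 7): P = [1, 2, 4] / [3, 5] / [6] / [7];  Q = [1, 2, 3] / [4, 5] / [6] / [7]
Final shape: (3, 2, 1, 1).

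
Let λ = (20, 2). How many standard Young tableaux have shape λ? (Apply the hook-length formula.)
# SYT of shape (20, 2) = 209

Hook-length formula: f^λ = n! / Π hook(c), product over all cells c of the Young diagram. For λ = (20, 2), n = 22 boxes. Hook lengths by row (left-to-right, top-to-bottom): [21, 20, 18, 17, 16, 15, 14, 13, 12, 11, 10, 9, 8, 7, 6, 5, 4, 3, 2, 1]; [2, 1]. Product of hooks = 5377993912811520000. So f^λ = 22! / 5377993912811520000 = 1124000727777607680000 / 5377993912811520000 = 209.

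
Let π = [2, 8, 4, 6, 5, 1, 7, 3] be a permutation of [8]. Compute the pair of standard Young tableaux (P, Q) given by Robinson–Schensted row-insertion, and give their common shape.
P = [1, 3, 5, 7] / [2, 4] / [6] / [8];  Q = [1, 2, 4, 7] / [3, 8] / [5] / [6];  common shape = (4, 2, 1, 1)

Row-insert the values π_1, π_2, … into P one at a time, bumping the leftmost entry strictly greater than the inserted value down to the next row. The recording tableau Q records, in position (i, j), the step at which that cell was added to P.
  Insert 2 (step 1): P = [2];  Q = [1]
  Insert 8 (step 2): P = [2, 8];  Q = [1, 2]
  Insert 4 (step 3): P = [2, 4] / [8];  Q = [1, 2] / [3]
  Insert 6 (step 4): P = [2, 4, 6] / [8];  Q = [1, 2, 4] / [3]
  Insert 5 (step 5): P = [2, 4, 5] / [6] / [8];  Q = [1, 2, 4] / [3] / [5]
  Insert 1 (step 6): P = [1, 4, 5] / [2] / [6] / [8];  Q = [1, 2, 4] / [3] / [5] / [6]
  Insert 7 (step 7): P = [1, 4, 5, 7] / [2] / [6] / [8];  Q = [1, 2, 4, 7] / [3] / [5] / [6]
  Insert 3 (step 8): P = [1, 3, 5, 7] / [2, 4] / [6] / [8];  Q = [1, 2, 4, 7] / [3, 8] / [5] / [6]
Final shape: (4, 2, 1, 1).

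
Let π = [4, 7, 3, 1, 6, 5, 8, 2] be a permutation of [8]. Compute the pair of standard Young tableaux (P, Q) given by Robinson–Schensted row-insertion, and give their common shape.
P = [1, 2, 8] / [3, 5] / [4, 6] / [7];  Q = [1, 2, 7] / [3, 5] / [4, 6] / [8];  common shape = (3, 2, 2, 1)

Row-insert the values π_1, π_2, … into P one at a time, bumping the leftmost entry strictly greater than the inserted value down to the next row. The recording tableau Q records, in position (i, j), the step at which that cell was added to P.
  Insert 4 (step 1): P = [4];  Q = [1]
  Insert 7 (step 2): P = [4, 7];  Q = [1, 2]
  Insert 3 (step 3): P = [3, 7] / [4];  Q = [1, 2] / [3]
  Insert 1 (step 4): P = [1, 7] / [3] / [4];  Q = [1, 2] / [3] / [4]
  Insert 6 (step 5): P = [1, 6] / [3, 7] / [4];  Q = [1, 2] / [3, 5] / [4]
  Insert 5 (step 6): P = [1, 5] / [3, 6] / [4, 7];  Q = [1, 2] / [3, 5] / [4, 6]
  Insert 8 (step 7): P = [1, 5, 8] / [3, 6] / [4, 7];  Q = [1, 2, 7] / [3, 5] / [4, 6]
  Insert 2 (step 8): P = [1, 2, 8] / [3, 5] / [4, 6] / [7];  Q = [1, 2, 7] / [3, 5] / [4, 6] / [8]
Final shape: (3, 2, 2, 1).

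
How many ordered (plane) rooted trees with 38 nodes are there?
C_37 = 45950804324621742364

These ordered rooted trees are counted by the Catalan number C_n = (1/(n + 1)) · C(2n, n). For n = 37: C_37 = (1/38) · C(74, 37) = 1746130564335626209832/38 = 45950804324621742364.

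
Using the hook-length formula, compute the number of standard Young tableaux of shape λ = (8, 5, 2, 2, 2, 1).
# SYT of shape (8, 5, 2, 2, 2, 1) = 99225600

Hook-length formula: f^λ = n! / Π hook(c), product over all cells c of the Young diagram. For λ = (8, 5, 2, 2, 2, 1), n = 20 boxes. Hook lengths by row (left-to-right, top-to-bottom): [13, 11, 7, 6, 5, 3, 2, 1]; [9, 7, 3, 2, 1]; [5, 3]; [4, 2]; [3, 1]; [1]. Product of hooks = 24518894400. So f^λ = 20! / 24518894400 = 2432902008176640000 / 24518894400 = 99225600.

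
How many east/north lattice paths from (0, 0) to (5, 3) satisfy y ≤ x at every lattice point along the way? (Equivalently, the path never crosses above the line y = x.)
Number of paths = 28

By the reflection principle (André's argument), the number of monotone paths to (5, 3) with n ≤ m that never go above y = x is C(8, 5) − C(8, 6) = 56 − 28 = 28.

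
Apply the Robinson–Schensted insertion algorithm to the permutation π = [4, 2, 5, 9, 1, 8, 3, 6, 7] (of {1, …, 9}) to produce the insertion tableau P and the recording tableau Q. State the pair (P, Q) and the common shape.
P = [1, 3, 6, 7] / [2, 5, 8] / [4, 9];  Q = [1, 3, 4, 9] / [2, 6, 8] / [5, 7];  common shape = (4, 3, 2)

Row-insert the values π_1, π_2, … into P one at a time, bumping the leftmost entry strictly greater than the inserted value down to the next row. The recording tableau Q records, in position (i, j), the step at which that cell was added to P.
  Insert 4 (step 1): P = [4];  Q = [1]
  Insert 2 (step 2): P = [2] / [4];  Q = [1] / [2]
  Insert 5 (step 3): P = [2, 5] / [4];  Q = [1, 3] / [2]
  Insert 9 (step 4): P = [2, 5, 9] / [4];  Q = [1, 3, 4] / [2]
  Insert 1 (step 5): P = [1, 5, 9] / [2] / [4];  Q = [1, 3, 4] / [2] / [5]
  Insert 8 (step 6): P = [1, 5, 8] / [2, 9] / [4];  Q = [1, 3, 4] / [2, 6] / [5]
  Insert 3 (step 7): P = [1, 3, 8] / [2, 5] / [4, 9];  Q = [1, 3, 4] / [2, 6] / [5, 7]
  Insert 6 (step 8): P = [1, 3, 6] / [2, 5, 8] / [4, 9];  Q = [1, 3, 4] / [2, 6, 8] / [5, 7]
  Insert 7 (step 9): P = [1, 3, 6, 7] / [2, 5, 8] / [4, 9];  Q = [1, 3, 4, 9] / [2, 6, 8] / [5, 7]
Final shape: (4, 3, 2).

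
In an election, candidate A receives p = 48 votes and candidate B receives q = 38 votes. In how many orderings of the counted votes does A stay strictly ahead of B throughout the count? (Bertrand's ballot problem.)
Strict-lead orderings = 433884004713362200929750

Total orderings of the 86 votes with 48 for A: C(86, 48) = 3731402440534914927995850. By the Bertrand ballot formula (Cycle Lemma / reflection principle), the number of orderings in which A is strictly ahead of B throughout is (p − q)/(p + q) · C(p + q, p) = (48 − 38)/(48 + 38) · 3731402440534914927995850 = 433884004713362200929750.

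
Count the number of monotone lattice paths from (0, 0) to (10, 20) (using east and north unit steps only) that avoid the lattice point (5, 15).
Number of paths = 26138007

Total paths from (0, 0) to (10, 20): C(30, 10) = 30045015. Paths through (5, 15): (paths (0, 0) → (5, 15)) × (paths (5, 15) → (10, 20)) = C(20, 5) · C(10, 5) = 15504 · 252 = 3907008. Avoidance count = 30045015 − 3907008 = 26138007.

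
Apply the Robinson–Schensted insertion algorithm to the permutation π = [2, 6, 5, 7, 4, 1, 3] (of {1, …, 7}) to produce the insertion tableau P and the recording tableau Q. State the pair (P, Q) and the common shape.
P = [1, 3, 7] / [2, 4] / [5] / [6];  Q = [1, 2, 4] / [3, 7] / [5] / [6];  common shape = (3, 2, 1, 1)

Row-insert the values π_1, π_2, … into P one at a time, bumping the leftmost entry strictly greater than the inserted value down to the next row. The recording tableau Q records, in position (i, j), the step at which that cell was added to P.
  Insert 2 (step 1): P = [2];  Q = [1]
  Insert 6 (step 2): P = [2, 6];  Q = [1, 2]
  Insert 5 (step 3): P = [2, 5] / [6];  Q = [1, 2] / [3]
  Insert 7 (step 4): P = [2, 5, 7] / [6];  Q = [1, 2, 4] / [3]
  Insert 4 (step 5): P = [2, 4, 7] / [5] / [6];  Q = [1, 2, 4] / [3] / [5]
  Insert 1 (step 6): P = [1, 4, 7] / [2] / [5] / [6];  Q = [1, 2, 4] / [3] / [5] / [6]
  Insert 3 (step 7): P = [1, 3, 7] / [2, 4] / [5] / [6];  Q = [1, 2, 4] / [3, 7] / [5] / [6]
Final shape: (3, 2, 1, 1).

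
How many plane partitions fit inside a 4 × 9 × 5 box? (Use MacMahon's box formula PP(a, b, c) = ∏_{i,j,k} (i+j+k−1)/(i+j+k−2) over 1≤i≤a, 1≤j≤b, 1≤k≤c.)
PP(4, 9, 5) = 23029990984

Evaluate the triple product over i = 1..4, j = 1..9, k = 1..5. The factors are (2/1) · (3/2) · (4/3) · (5/4) · (6/5) · (3/2) · (4/3) · (5/4) · … (180 factors total). The numerators and denominators telescope so the product is an integer; carrying out the multiplication exactly gives PP(4, 9, 5) = 23029990984.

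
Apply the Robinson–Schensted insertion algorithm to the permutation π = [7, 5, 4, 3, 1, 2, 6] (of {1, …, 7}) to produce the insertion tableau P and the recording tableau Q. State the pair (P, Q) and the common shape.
P = [1, 2, 6] / [3] / [4] / [5] / [7];  Q = [1, 6, 7] / [2] / [3] / [4] / [5];  common shape = (3, 1, 1, 1, 1)

Row-insert the values π_1, π_2, … into P one at a time, bumping the leftmost entry strictly greater than the inserted value down to the next row. The recording tableau Q records, in position (i, j), the step at which that cell was added to P.
  Insert 7 (step 1): P = [7];  Q = [1]
  Insert 5 (step 2): P = [5] / [7];  Q = [1] / [2]
  Insert 4 (step 3): P = [4] / [5] / [7];  Q = [1] / [2] / [3]
  Insert 3 (step 4): P = [3] / [4] / [5] / [7];  Q = [1] / [2] / [3] / [4]
  Insert 1 (step 5): P = [1] / [3] / [4] / [5] / [7];  Q = [1] / [2] / [3] / [4] / [5]
  Insert 2 (step 6): P = [1, 2] / [3] / [4] / [5] / [7];  Q = [1, 6] / [2] / [3] / [4] / [5]
  Insert 6 (step 7): P = [1, 2, 6] / [3] / [4] / [5] / [7];  Q = [1, 6, 7] / [2] / [3] / [4] / [5]
Final shape: (3, 1, 1, 1, 1).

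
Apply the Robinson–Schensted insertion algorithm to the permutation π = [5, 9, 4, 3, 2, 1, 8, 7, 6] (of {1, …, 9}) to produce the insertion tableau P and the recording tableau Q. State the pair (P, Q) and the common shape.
P = [1, 6] / [2, 7] / [3, 8] / [4, 9] / [5];  Q = [1, 2] / [3, 7] / [4, 8] / [5, 9] / [6];  common shape = (2, 2, 2, 2, 1)

Row-insert the values π_1, π_2, … into P one at a time, bumping the leftmost entry strictly greater than the inserted value down to the next row. The recording tableau Q records, in position (i, j), the step at which that cell was added to P.
  Insert 5 (step 1): P = [5];  Q = [1]
  Insert 9 (step 2): P = [5, 9];  Q = [1, 2]
  Insert 4 (step 3): P = [4, 9] / [5];  Q = [1, 2] / [3]
  Insert 3 (step 4): P = [3, 9] / [4] / [5];  Q = [1, 2] / [3] / [4]
  Insert 2 (step 5): P = [2, 9] / [3] / [4] / [5];  Q = [1, 2] / [3] / [4] / [5]
  Insert 1 (step 6): P = [1, 9] / [2] / [3] / [4] / [5];  Q = [1, 2] / [3] / [4] / [5] / [6]
  Insert 8 (step 7): P = [1, 8] / [2, 9] / [3] / [4] / [5];  Q = [1, 2] / [3, 7] / [4] / [5] / [6]
  Insert 7 (step 8): P = [1, 7] / [2, 8] / [3, 9] / [4] / [5];  Q = [1, 2] / [3, 7] / [4, 8] / [5] / [6]
  Insert 6 (step 9): P = [1, 6] / [2, 7] / [3, 8] / [4, 9] / [5];  Q = [1, 2] / [3, 7] / [4, 8] / [5, 9] / [6]
Final shape: (2, 2, 2, 2, 1).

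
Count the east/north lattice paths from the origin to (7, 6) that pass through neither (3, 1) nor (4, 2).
Number of paths = 967

Inclusion–exclusion. Total paths: C(13, 7) = 1716. Through P₁: C(4, 3)·C(9, 4) = 504. Through P₂: C(6, 4)·C(7, 3) = 525. Since P₁ is strictly southwest of P₂, a monotone path through both must visit P₁ then P₂; paths through both = C(4, 3)·C(2, 1)·C(7, 3) = 280. Avoid both = 1716 − 504 − 525 + 280 = 967.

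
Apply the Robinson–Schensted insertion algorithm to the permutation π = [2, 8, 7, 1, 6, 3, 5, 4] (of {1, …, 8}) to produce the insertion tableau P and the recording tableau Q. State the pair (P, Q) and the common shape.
P = [1, 3, 4] / [2, 5] / [6] / [7] / [8];  Q = [1, 2, 7] / [3, 5] / [4] / [6] / [8];  common shape = (3, 2, 1, 1, 1)

Row-insert the values π_1, π_2, … into P one at a time, bumping the leftmost entry strictly greater than the inserted value down to the next row. The recording tableau Q records, in position (i, j), the step at which that cell was added to P.
  Insert 2 (step 1): P = [2];  Q = [1]
  Insert 8 (step 2): P = [2, 8];  Q = [1, 2]
  Insert 7 (step 3): P = [2, 7] / [8];  Q = [1, 2] / [3]
  Insert 1 (step 4): P = [1, 7] / [2] / [8];  Q = [1, 2] / [3] / [4]
  Insert 6 (step 5): P = [1, 6] / [2, 7] / [8];  Q = [1, 2] / [3, 5] / [4]
  Insert 3 (step 6): P = [1, 3] / [2, 6] / [7] / [8];  Q = [1, 2] / [3, 5] / [4] / [6]
  Insert 5 (step 7): P = [1, 3, 5] / [2, 6] / [7] / [8];  Q = [1, 2, 7] / [3, 5] / [4] / [6]
  Insert 4 (step 8): P = [1, 3, 4] / [2, 5] / [6] / [7] / [8];  Q = [1, 2, 7] / [3, 5] / [4] / [6] / [8]
Final shape: (3, 2, 1, 1, 1).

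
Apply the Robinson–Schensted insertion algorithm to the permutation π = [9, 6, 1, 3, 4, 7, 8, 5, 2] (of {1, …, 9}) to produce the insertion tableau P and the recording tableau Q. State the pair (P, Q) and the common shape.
P = [1, 2, 4, 5, 8] / [3, 7] / [6] / [9];  Q = [1, 4, 5, 6, 7] / [2, 8] / [3] / [9];  common shape = (5, 2, 1, 1)

Row-insert the values π_1, π_2, … into P one at a time, bumping the leftmost entry strictly greater than the inserted value down to the next row. The recording tableau Q records, in position (i, j), the step at which that cell was added to P.
  Insert 9 (step 1): P = [9];  Q = [1]
  Insert 6 (step 2): P = [6] / [9];  Q = [1] / [2]
  Insert 1 (step 3): P = [1] / [6] / [9];  Q = [1] / [2] / [3]
  Insert 3 (step 4): P = [1, 3] / [6] / [9];  Q = [1, 4] / [2] / [3]
  Insert 4 (step 5): P = [1, 3, 4] / [6] / [9];  Q = [1, 4, 5] / [2] / [3]
  Insert 7 (step 6): P = [1, 3, 4, 7] / [6] / [9];  Q = [1, 4, 5, 6] / [2] / [3]
  Insert 8 (step 7): P = [1, 3, 4, 7, 8] / [6] / [9];  Q = [1, 4, 5, 6, 7] / [2] / [3]
  Insert 5 (step 8): P = [1, 3, 4, 5, 8] / [6, 7] / [9];  Q = [1, 4, 5, 6, 7] / [2, 8] / [3]
  Insert 2 (step 9): P = [1, 2, 4, 5, 8] / [3, 7] / [6] / [9];  Q = [1, 4, 5, 6, 7] / [2, 8] / [3] / [9]
Final shape: (5, 2, 1, 1).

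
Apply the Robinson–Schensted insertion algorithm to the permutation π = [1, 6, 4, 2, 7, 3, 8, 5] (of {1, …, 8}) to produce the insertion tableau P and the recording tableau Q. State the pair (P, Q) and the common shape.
P = [1, 2, 3, 5] / [4, 7, 8] / [6];  Q = [1, 2, 5, 7] / [3, 6, 8] / [4];  common shape = (4, 3, 1)

Row-insert the values π_1, π_2, … into P one at a time, bumping the leftmost entry strictly greater than the inserted value down to the next row. The recording tableau Q records, in position (i, j), the step at which that cell was added to P.
  Insert 1 (step 1): P = [1];  Q = [1]
  Insert 6 (step 2): P = [1, 6];  Q = [1, 2]
  Insert 4 (step 3): P = [1, 4] / [6];  Q = [1, 2] / [3]
  Insert 2 (step 4): P = [1, 2] / [4] / [6];  Q = [1, 2] / [3] / [4]
  Insert 7 (step 5): P = [1, 2, 7] / [4] / [6];  Q = [1, 2, 5] / [3] / [4]
  Insert 3 (step 6): P = [1, 2, 3] / [4, 7] / [6];  Q = [1, 2, 5] / [3, 6] / [4]
  Insert 8 (step 7): P = [1, 2, 3, 8] / [4, 7] / [6];  Q = [1, 2, 5, 7] / [3, 6] / [4]
  Insert 5 (step 8): P = [1, 2, 3, 5] / [4, 7, 8] / [6];  Q = [1, 2, 5, 7] / [3, 6, 8] / [4]
Final shape: (4, 3, 1).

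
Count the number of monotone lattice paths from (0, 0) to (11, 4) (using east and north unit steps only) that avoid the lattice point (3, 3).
Number of paths = 1185

Total paths from (0, 0) to (11, 4): C(15, 11) = 1365. Paths through (3, 3): (paths (0, 0) → (3, 3)) × (paths (3, 3) → (11, 4)) = C(6, 3) · C(9, 8) = 20 · 9 = 180. Avoidance count = 1365 − 180 = 1185.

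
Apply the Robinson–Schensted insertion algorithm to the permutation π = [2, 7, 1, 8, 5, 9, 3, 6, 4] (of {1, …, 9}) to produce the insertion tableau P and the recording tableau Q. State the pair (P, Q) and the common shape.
P = [1, 3, 4, 9] / [2, 5, 6] / [7, 8];  Q = [1, 2, 4, 6] / [3, 5, 8] / [7, 9];  common shape = (4, 3, 2)

Row-insert the values π_1, π_2, … into P one at a time, bumping the leftmost entry strictly greater than the inserted value down to the next row. The recording tableau Q records, in position (i, j), the step at which that cell was added to P.
  Insert 2 (step 1): P = [2];  Q = [1]
  Insert 7 (step 2): P = [2, 7];  Q = [1, 2]
  Insert 1 (step 3): P = [1, 7] / [2];  Q = [1, 2] / [3]
  Insert 8 (step 4): P = [1, 7, 8] / [2];  Q = [1, 2, 4] / [3]
  Insert 5 (step 5): P = [1, 5, 8] / [2, 7];  Q = [1, 2, 4] / [3, 5]
  Insert 9 (step 6): P = [1, 5, 8, 9] / [2, 7];  Q = [1, 2, 4, 6] / [3, 5]
  Insert 3 (step 7): P = [1, 3, 8, 9] / [2, 5] / [7];  Q = [1, 2, 4, 6] / [3, 5] / [7]
  Insert 6 (step 8): P = [1, 3, 6, 9] / [2, 5, 8] / [7];  Q = [1, 2, 4, 6] / [3, 5, 8] / [7]
  Insert 4 (step 9): P = [1, 3, 4, 9] / [2, 5, 6] / [7, 8];  Q = [1, 2, 4, 6] / [3, 5, 8] / [7, 9]
Final shape: (4, 3, 2).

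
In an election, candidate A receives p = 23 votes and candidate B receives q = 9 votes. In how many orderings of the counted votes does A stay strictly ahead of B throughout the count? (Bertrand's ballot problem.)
Strict-lead orderings = 12271350

Total orderings of the 32 votes with 23 for A: C(32, 23) = 28048800. By the Bertrand ballot formula (Cycle Lemma / reflection principle), the number of orderings in which A is strictly ahead of B throughout is (p − q)/(p + q) · C(p + q, p) = (23 − 9)/(23 + 9) · 28048800 = 12271350.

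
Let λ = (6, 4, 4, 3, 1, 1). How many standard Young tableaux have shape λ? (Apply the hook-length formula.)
# SYT of shape (6, 4, 4, 3, 1, 1) = 36732852

Hook-length formula: f^λ = n! / Π hook(c), product over all cells c of the Young diagram. For λ = (6, 4, 4, 3, 1, 1), n = 19 boxes. Hook lengths by row (left-to-right, top-to-bottom): [11, 8, 7, 5, 2, 1]; [8, 5, 4, 2]; [7, 4, 3, 1]; [5, 2, 1]; [2]; [1]. Product of hooks = 3311616000. So f^λ = 19! / 3311616000 = 121645100408832000 / 3311616000 = 36732852.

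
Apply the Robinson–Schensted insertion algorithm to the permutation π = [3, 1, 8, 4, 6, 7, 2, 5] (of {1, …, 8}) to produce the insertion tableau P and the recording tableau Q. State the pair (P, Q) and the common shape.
P = [1, 2, 5, 7] / [3, 4, 6] / [8];  Q = [1, 3, 5, 6] / [2, 4, 8] / [7];  common shape = (4, 3, 1)

Row-insert the values π_1, π_2, … into P one at a time, bumping the leftmost entry strictly greater than the inserted value down to the next row. The recording tableau Q records, in position (i, j), the step at which that cell was added to P.
  Insert 3 (step 1): P = [3];  Q = [1]
  Insert 1 (step 2): P = [1] / [3];  Q = [1] / [2]
  Insert 8 (step 3): P = [1, 8] / [3];  Q = [1, 3] / [2]
  Insert 4 (step 4): P = [1, 4] / [3, 8];  Q = [1, 3] / [2, 4]
  Insert 6 (step 5): P = [1, 4, 6] / [3, 8];  Q = [1, 3, 5] / [2, 4]
  Insert 7 (step 6): P = [1, 4, 6, 7] / [3, 8];  Q = [1, 3, 5, 6] / [2, 4]
  Insert 2 (step 7): P = [1, 2, 6, 7] / [3, 4] / [8];  Q = [1, 3, 5, 6] / [2, 4] / [7]
  Insert 5 (step 8): P = [1, 2, 5, 7] / [3, 4, 6] / [8];  Q = [1, 3, 5, 6] / [2, 4, 8] / [7]
Final shape: (4, 3, 1).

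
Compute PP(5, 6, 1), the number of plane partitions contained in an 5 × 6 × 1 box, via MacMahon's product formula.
PP(5, 6, 1) = 462

Evaluate the triple product over i = 1..5, j = 1..6, k = 1..1. The factors are (2/1) · (3/2) · (4/3) · (5/4) · (6/5) · (7/6) · (3/2) · (4/3) · … (30 factors total). The numerators and denominators telescope so the product is an integer; carrying out the multiplication exactly gives PP(5, 6, 1) = 462.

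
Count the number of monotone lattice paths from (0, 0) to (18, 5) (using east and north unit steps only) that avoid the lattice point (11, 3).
Number of paths = 20545

Total paths from (0, 0) to (18, 5): C(23, 18) = 33649. Paths through (11, 3): (paths (0, 0) → (11, 3)) × (paths (11, 3) → (18, 5)) = C(14, 11) · C(9, 7) = 364 · 36 = 13104. Avoidance count = 33649 − 13104 = 20545.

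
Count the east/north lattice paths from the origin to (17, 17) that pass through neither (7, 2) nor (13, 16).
Number of paths = 1883588085

Inclusion–exclusion. Total paths: C(34, 17) = 2333606220. Through P₁: C(9, 7)·C(25, 10) = 117675360. Through P₂: C(29, 13)·C(5, 4) = 339319575. Since P₁ is strictly southwest of P₂, a monotone path through both must visit P₁ then P₂; paths through both = C(9, 7)·C(20, 6)·C(5, 4) = 6976800. Avoid both = 2333606220 − 117675360 − 339319575 + 6976800 = 1883588085.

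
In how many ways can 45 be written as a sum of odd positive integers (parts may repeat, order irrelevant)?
p_odd(45) = 2048

Enumerate partitions using only odd parts via the recurrence o(n, m) = o(n, m−2) + o(n−m, m) over odd m, starting from the largest odd part ≤ n. This gives p_odd(45) = 2048. (Euler's theorem: equals the count of distinct-part partitions.)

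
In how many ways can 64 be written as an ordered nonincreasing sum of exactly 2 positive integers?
p(64, 2 parts) = 32

Partitions of n into exactly k parts are in bijection with partitions of n − k into at most k parts (subtract 1 from each part). So p(64, exactly 2) = p(62, parts ≤ 2). Computing via the recurrence p(m, j) = p(m, j−1) + p(m−j, j) gives 32.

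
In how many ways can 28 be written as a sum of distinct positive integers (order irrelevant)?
q(28) = 222

A partition into distinct parts is a strictly decreasing sequence summing to n. The recurrence d(n, m) = d(n, m−1) + d(n−m, m−1) (use part m at most once) with q(n) = d(n, n) gives q(28) = 222. (Euler's theorem: # distinct-part partitions = # odd-part partitions.)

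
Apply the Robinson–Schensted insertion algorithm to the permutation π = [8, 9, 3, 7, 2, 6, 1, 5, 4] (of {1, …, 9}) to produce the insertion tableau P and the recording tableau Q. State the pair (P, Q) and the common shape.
P = [1, 4] / [2, 5] / [3, 6] / [7, 9] / [8];  Q = [1, 2] / [3, 4] / [5, 6] / [7, 8] / [9];  common shape = (2, 2, 2, 2, 1)

Row-insert the values π_1, π_2, … into P one at a time, bumping the leftmost entry strictly greater than the inserted value down to the next row. The recording tableau Q records, in position (i, j), the step at which that cell was added to P.
  Insert 8 (step 1): P = [8];  Q = [1]
  Insert 9 (step 2): P = [8, 9];  Q = [1, 2]
  Insert 3 (step 3): P = [3, 9] / [8];  Q = [1, 2] / [3]
  Insert 7 (step 4): P = [3, 7] / [8, 9];  Q = [1, 2] / [3, 4]
  Insert 2 (step 5): P = [2, 7] / [3, 9] / [8];  Q = [1, 2] / [3, 4] / [5]
  Insert 6 (step 6): P = [2, 6] / [3, 7] / [8, 9];  Q = [1, 2] / [3, 4] / [5, 6]
  Insert 1 (step 7): P = [1, 6] / [2, 7] / [3, 9] / [8];  Q = [1, 2] / [3, 4] / [5, 6] / [7]
  Insert 5 (step 8): P = [1, 5] / [2, 6] / [3, 7] / [8, 9];  Q = [1, 2] / [3, 4] / [5, 6] / [7, 8]
  Insert 4 (step 9): P = [1, 4] / [2, 5] / [3, 6] / [7, 9] / [8];  Q = [1, 2] / [3, 4] / [5, 6] / [7, 8] / [9]
Final shape: (2, 2, 2, 2, 1).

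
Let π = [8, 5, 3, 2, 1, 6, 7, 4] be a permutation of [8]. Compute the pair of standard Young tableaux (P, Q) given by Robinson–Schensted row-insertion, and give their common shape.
P = [1, 4, 7] / [2, 6] / [3] / [5] / [8];  Q = [1, 6, 7] / [2, 8] / [3] / [4] / [5];  common shape = (3, 2, 1, 1, 1)

Row-insert the values π_1, π_2, … into P one at a time, bumping the leftmost entry strictly greater than the inserted value down to the next row. The recording tableau Q records, in position (i, j), the step at which that cell was added to P.
  Insert 8 (step 1): P = [8];  Q = [1]
  Insert 5 (step 2): P = [5] / [8];  Q = [1] / [2]
  Insert 3 (step 3): P = [3] / [5] / [8];  Q = [1] / [2] / [3]
  Insert 2 (step 4): P = [2] / [3] / [5] / [8];  Q = [1] / [2] / [3] / [4]
  Insert 1 (step 5): P = [1] / [2] / [3] / [5] / [8];  Q = [1] / [2] / [3] / [4] / [5]
  Insert 6 (step 6): P = [1, 6] / [2] / [3] / [5] / [8];  Q = [1, 6] / [2] / [3] / [4] / [5]
  Insert 7 (step 7): P = [1, 6, 7] / [2] / [3] / [5] / [8];  Q = [1, 6, 7] / [2] / [3] / [4] / [5]
  Insert 4 (step 8): P = [1, 4, 7] / [2, 6] / [3] / [5] / [8];  Q = [1, 6, 7] / [2, 8] / [3] / [4] / [5]
Final shape: (3, 2, 1, 1, 1).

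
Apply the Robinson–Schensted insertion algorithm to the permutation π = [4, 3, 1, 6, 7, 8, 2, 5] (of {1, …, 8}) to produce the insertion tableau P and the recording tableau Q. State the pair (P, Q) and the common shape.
P = [1, 2, 5, 8] / [3, 6, 7] / [4];  Q = [1, 4, 5, 6] / [2, 7, 8] / [3];  common shape = (4, 3, 1)

Row-insert the values π_1, π_2, … into P one at a time, bumping the leftmost entry strictly greater than the inserted value down to the next row. The recording tableau Q records, in position (i, j), the step at which that cell was added to P.
  Insert 4 (step 1): P = [4];  Q = [1]
  Insert 3 (step 2): P = [3] / [4];  Q = [1] / [2]
  Insert 1 (step 3): P = [1] / [3] / [4];  Q = [1] / [2] / [3]
  Insert 6 (step 4): P = [1, 6] / [3] / [4];  Q = [1, 4] / [2] / [3]
  Insert 7 (step 5): P = [1, 6, 7] / [3] / [4];  Q = [1, 4, 5] / [2] / [3]
  Insert 8 (step 6): P = [1, 6, 7, 8] / [3] / [4];  Q = [1, 4, 5, 6] / [2] / [3]
  Insert 2 (step 7): P = [1, 2, 7, 8] / [3, 6] / [4];  Q = [1, 4, 5, 6] / [2, 7] / [3]
  Insert 5 (step 8): P = [1, 2, 5, 8] / [3, 6, 7] / [4];  Q = [1, 4, 5, 6] / [2, 7, 8] / [3]
Final shape: (4, 3, 1).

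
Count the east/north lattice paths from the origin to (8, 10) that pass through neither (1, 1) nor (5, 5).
Number of paths = 14606

Inclusion–exclusion. Total paths: C(18, 8) = 43758. Through P₁: C(2, 1)·C(16, 7) = 22880. Through P₂: C(10, 5)·C(8, 3) = 14112. Since P₁ is strictly southwest of P₂, a monotone path through both must visit P₁ then P₂; paths through both = C(2, 1)·C(8, 4)·C(8, 3) = 7840. Avoid both = 43758 − 22880 − 14112 + 7840 = 14606.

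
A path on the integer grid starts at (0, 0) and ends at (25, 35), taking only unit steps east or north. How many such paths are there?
Number of paths = 51915437974328292

A monotone lattice path from (0, 0) to (25, 35) consists of 25 east steps and 35 north steps in some order, so it is determined by which 25 of the 60 steps are east. The count is C(60, 25) = 51915437974328292.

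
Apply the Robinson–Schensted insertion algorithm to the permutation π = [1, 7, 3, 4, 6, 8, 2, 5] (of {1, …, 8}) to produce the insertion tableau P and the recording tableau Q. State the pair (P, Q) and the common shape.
P = [1, 2, 4, 5, 8] / [3, 6] / [7];  Q = [1, 2, 4, 5, 6] / [3, 8] / [7];  common shape = (5, 2, 1)

Row-insert the values π_1, π_2, … into P one at a time, bumping the leftmost entry strictly greater than the inserted value down to the next row. The recording tableau Q records, in position (i, j), the step at which that cell was added to P.
  Insert 1 (step 1): P = [1];  Q = [1]
  Insert 7 (step 2): P = [1, 7];  Q = [1, 2]
  Insert 3 (step 3): P = [1, 3] / [7];  Q = [1, 2] / [3]
  Insert 4 (step 4): P = [1, 3, 4] / [7];  Q = [1, 2, 4] / [3]
  Insert 6 (step 5): P = [1, 3, 4, 6] / [7];  Q = [1, 2, 4, 5] / [3]
  Insert 8 (step 6): P = [1, 3, 4, 6, 8] / [7];  Q = [1, 2, 4, 5, 6] / [3]
  Insert 2 (step 7): P = [1, 2, 4, 6, 8] / [3] / [7];  Q = [1, 2, 4, 5, 6] / [3] / [7]
  Insert 5 (step 8): P = [1, 2, 4, 5, 8] / [3, 6] / [7];  Q = [1, 2, 4, 5, 6] / [3, 8] / [7]
Final shape: (5, 2, 1).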